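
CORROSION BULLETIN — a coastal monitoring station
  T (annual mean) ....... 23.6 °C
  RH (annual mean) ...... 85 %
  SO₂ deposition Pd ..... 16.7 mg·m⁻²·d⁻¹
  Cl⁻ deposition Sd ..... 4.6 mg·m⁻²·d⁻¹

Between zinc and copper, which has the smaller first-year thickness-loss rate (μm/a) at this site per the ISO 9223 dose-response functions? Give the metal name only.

zinc

zinc: temperature factor f = -0.071·(13.6) = -0.9656
  sulphur-dioxide contribution → 0.8459 μm/a
  chloride contribution → 0.6128 μm/a
  ⇒ r_corr(zinc) = 1.459 μm/a
copper: temperature factor f = -0.080·(13.6) = -1.0880
  sulphur-dioxide contribution → 0.5593 μm/a
  chloride contribution → 1.049 μm/a
  total first-year rate 1.608 μm/a
Ordering by μm/a: copper (1.61) > zinc (1.46)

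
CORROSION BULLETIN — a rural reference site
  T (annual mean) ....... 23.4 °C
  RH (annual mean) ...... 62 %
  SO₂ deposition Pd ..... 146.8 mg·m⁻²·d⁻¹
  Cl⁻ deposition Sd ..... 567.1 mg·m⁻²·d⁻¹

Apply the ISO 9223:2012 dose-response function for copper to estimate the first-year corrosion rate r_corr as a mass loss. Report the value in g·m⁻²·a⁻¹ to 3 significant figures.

copper: T>10 °C ⇒ hinge -0.080·(23.4−10) = -1.0720
  sulphur-dioxide contribution → 0.2575 μm/a
  chloride contribution → 1.665 μm/a
  ⇒ r_corr(copper) = 1.923 μm/a
Convert to mass loss: 1.923 μm/a × 8.96 g/cm³ = 17.23 g·m⁻²·a⁻¹

r_corr = 17.2 g·m⁻²·a⁻¹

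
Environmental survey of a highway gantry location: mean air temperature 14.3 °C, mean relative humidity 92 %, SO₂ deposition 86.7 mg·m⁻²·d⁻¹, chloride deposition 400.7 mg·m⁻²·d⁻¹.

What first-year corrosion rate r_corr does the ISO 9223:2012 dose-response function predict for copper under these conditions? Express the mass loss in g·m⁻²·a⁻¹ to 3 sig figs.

r_corr = 50.1 g·m⁻²·a⁻¹

copper: T>10 °C ⇒ hinge -0.080·(14.3−10) = -0.3440
  sulphur-dioxide contribution → 2.73 μm/a
  chloride contribution → 2.859 μm/a
  total first-year rate 5.588 μm/a
Convert to mass loss: 5.588 μm/a × 8.96 g/cm³ = 50.07 g·m⁻²·a⁻¹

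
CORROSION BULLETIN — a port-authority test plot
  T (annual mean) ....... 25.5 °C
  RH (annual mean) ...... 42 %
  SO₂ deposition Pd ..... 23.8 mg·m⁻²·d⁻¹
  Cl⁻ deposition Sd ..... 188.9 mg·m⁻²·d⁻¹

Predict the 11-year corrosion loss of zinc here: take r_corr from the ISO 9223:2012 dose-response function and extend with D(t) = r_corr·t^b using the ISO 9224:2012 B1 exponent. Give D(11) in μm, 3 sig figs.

zinc: T>10 °C ⇒ hinge -0.071·(25.5−10) = -1.1005
  Pd branch = 0.0129·Pd^0.44·e^(0.046·RH+f) = 0.1195 μm/a
  Sd branch = 0.0175·Sd^0.57·e^(0.008·RH+0.085·T) = 4.244 μm/a
  sum: 0.1195 + 4.244 → r_corr = 4.363 μm/a
Long-term exponent b (ISO 9224 Table 2, B1) = 0.813
  D(11) = 4.363 × 11^0.813 = 4.363 × 7.025 = 30.65 μm

D(11) = 30.7 μm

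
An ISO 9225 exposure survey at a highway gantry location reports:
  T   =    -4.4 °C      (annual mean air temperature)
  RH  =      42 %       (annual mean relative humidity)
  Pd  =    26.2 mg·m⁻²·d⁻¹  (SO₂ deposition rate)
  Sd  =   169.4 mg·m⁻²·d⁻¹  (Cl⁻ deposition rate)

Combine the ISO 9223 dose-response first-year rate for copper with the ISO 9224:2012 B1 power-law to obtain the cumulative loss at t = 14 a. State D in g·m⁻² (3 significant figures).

D(14) = 9.06 g·m⁻²

copper: f(T) = +0.126·(T−10) [T≤10 °C] = -1.8144
  Pd branch = 0.0053·Pd^0.26·e^(0.059·RH+f) = 0.02406 μm/a
  Cl⁻ term: 0.01025·169.4^0.27·exp(0.036·42+0.049·-4.4) = 0.1498
  r_corr = 0.02406 + 0.1498 = 0.1739 μm/a
ISO 9224: D(t) = r_corr · t^b with b = 0.667 (copper, B1)
  D(14) = 0.1739 × 14^0.667 = 0.1739 × 5.814 = 1.011 μm
  Mass loss = 1.011 μm × 8.96 g/cm³ = 9.057 g·m⁻²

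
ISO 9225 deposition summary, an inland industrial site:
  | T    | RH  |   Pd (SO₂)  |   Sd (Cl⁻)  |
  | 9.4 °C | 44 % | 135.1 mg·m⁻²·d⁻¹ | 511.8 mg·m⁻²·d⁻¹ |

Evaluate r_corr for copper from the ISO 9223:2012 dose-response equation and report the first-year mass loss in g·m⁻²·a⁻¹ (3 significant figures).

copper: T≤10 °C ⇒ hinge +0.126·(9.4−10) = -0.0756
  Pd branch = 0.0053·Pd^0.26·e^(0.059·RH+f) = 0.236 μm/a
  Cl⁻ term: 0.01025·511.8^0.27·exp(0.036·44+0.049·9.4) = 0.4267
  r_corr = 0.236 + 0.4267 = 0.6627 μm/a
Convert to mass loss: 0.6627 μm/a × 8.96 g/cm³ = 5.938 g·m⁻²·a⁻¹

r_corr = 5.94 g·m⁻²·a⁻¹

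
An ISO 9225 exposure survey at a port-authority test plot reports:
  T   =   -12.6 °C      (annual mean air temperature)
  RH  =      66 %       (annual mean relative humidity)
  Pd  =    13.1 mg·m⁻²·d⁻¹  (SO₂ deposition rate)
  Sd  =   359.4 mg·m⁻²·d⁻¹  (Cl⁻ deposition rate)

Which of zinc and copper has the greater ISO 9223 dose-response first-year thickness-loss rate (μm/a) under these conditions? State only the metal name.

zinc

zinc: f(T) = +0.038·(T−10) [T≤10 °C] = -0.8588
  SO₂ term: 0.0129·13.1^0.44·exp(0.046·66-0.8588) = 0.353
  Cl⁻ term: 0.0175·359.4^0.57·exp(0.008·66+0.085·-12.6) = 0.291
  sum: 0.353 + 0.291 → r_corr = 0.644 μm/a
copper: f(T) = +0.126·(T−10) [T≤10 °C] = -2.8476
  Pd branch = 0.0053·Pd^0.26·e^(0.059·RH+f) = 0.02946 μm/a
  Sd branch = 0.01025·Sd^0.27·e^(0.036·RH+0.049·T) = 0.2914 μm/a
  sum: 0.02946 + 0.2914 → r_corr = 0.3209 μm/a
Ordering by μm/a: zinc (0.644) > copper (0.321)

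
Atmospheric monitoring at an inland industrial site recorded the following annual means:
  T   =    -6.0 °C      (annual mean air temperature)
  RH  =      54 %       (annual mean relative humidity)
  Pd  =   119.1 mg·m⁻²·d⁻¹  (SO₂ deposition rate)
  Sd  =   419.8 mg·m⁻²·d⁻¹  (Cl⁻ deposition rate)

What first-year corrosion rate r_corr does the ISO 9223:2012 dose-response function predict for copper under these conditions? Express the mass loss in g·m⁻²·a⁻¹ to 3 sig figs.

copper: T≤10 °C ⇒ hinge +0.126·(-6.0−10) = -2.0160
  SO₂ term: 0.0053·119.1^0.26·exp(0.059·54-2.0160) = 0.05917
  Cl⁻ term: 0.01025·419.8^0.27·exp(0.036·54+0.049·-6.0) = 0.2726
  sum: 0.05917 + 0.2726 → r_corr = 0.3318 μm/a
Convert to mass loss: 0.3318 μm/a × 8.96 g/cm³ = 2.973 g·m⁻²·a⁻¹

r_corr = 2.97 g·m⁻²·a⁻¹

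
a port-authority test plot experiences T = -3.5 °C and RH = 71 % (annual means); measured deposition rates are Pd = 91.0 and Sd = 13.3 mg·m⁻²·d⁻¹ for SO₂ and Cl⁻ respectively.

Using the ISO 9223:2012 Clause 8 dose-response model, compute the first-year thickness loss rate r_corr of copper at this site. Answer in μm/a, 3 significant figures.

copper: temperature factor f = +0.126·(-13.5) = -1.7010
  sulphur-dioxide contribution → 0.2061 μm/a
  chloride contribution → 0.2237 μm/a
  total first-year rate 0.4299 μm/a

r_corr = 0.430 μm/a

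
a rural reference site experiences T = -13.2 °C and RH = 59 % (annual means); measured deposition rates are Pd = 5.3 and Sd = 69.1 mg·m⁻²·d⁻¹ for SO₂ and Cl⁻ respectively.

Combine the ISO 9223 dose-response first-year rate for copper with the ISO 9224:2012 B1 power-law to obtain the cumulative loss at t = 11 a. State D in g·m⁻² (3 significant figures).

D(11) = 6.88 g·m⁻²

copper: f(T) = +0.126·(T−10) [T≤10 °C] = -2.9232
  Pd branch = 0.0053·Pd^0.26·e^(0.059·RH+f) = 0.01428 μm/a
  Cl⁻ term: 0.01025·69.1^0.27·exp(0.036·59+0.049·-13.2) = 0.1409
  r_corr = 0.01428 + 0.1409 = 0.1552 μm/a
Long-term exponent b (ISO 9224 Table 2, B1) = 0.667
  D(11) = 0.1552 × 11^0.667 = 0.1552 × 4.95 = 0.7682 μm
  Mass loss = 0.7682 μm × 8.96 g/cm³ = 6.883 g·m⁻²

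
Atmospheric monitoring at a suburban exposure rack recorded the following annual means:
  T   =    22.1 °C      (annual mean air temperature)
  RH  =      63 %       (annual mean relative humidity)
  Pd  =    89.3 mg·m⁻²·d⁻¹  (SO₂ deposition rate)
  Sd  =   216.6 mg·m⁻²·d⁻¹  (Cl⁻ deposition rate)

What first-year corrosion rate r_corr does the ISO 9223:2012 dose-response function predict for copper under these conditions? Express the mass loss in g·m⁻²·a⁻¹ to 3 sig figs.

copper: T>10 °C ⇒ hinge -0.080·(22.1−10) = -0.9680
  Pd branch = 0.0053·Pd^0.26·e^(0.059·RH+f) = 0.2663 μm/a
  Cl⁻ term: 0.01025·216.6^0.27·exp(0.036·63+0.049·22.1) = 1.249
  r_corr = 0.2663 + 1.249 = 1.515 μm/a
Convert to mass loss: 1.515 μm/a × 8.96 g/cm³ = 13.58 g·m⁻²·a⁻¹

r_corr = 13.6 g·m⁻²·a⁻¹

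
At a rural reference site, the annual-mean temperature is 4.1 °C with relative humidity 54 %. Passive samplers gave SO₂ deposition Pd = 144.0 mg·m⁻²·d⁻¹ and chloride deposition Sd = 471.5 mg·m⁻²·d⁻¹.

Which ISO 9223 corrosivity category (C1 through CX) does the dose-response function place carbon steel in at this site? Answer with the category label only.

carbon steel: T≤10 °C ⇒ hinge +0.150·(4.1−10) = -0.8850
  sulphur-dioxide contribution → 28.51 μm/a
  chloride contribution → 32.46 μm/a
  total first-year rate 60.97 μm/a
61 μm/a falls in (50, 80] for carbon steel → category C4

C4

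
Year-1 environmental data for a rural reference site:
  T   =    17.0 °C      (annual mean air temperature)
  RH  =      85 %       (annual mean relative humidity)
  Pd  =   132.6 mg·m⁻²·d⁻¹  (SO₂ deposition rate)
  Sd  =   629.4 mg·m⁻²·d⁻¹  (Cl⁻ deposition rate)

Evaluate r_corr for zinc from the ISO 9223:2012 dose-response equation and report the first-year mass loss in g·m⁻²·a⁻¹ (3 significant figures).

zinc: T>10 °C ⇒ hinge -0.071·(17.0−10) = -0.4970
  SO₂ term: 0.0129·132.6^0.44·exp(0.046·85-0.4970) = 3.363
  Cl⁻ term: 0.0175·629.4^0.57·exp(0.008·85+0.085·17.0) = 5.772
  r_corr = 3.363 + 5.772 = 9.135 μm/a
Convert to mass loss: 9.135 μm/a × 7.14 g/cm³ = 65.22 g·m⁻²·a⁻¹

r_corr = 65.2 g·m⁻²·a⁻¹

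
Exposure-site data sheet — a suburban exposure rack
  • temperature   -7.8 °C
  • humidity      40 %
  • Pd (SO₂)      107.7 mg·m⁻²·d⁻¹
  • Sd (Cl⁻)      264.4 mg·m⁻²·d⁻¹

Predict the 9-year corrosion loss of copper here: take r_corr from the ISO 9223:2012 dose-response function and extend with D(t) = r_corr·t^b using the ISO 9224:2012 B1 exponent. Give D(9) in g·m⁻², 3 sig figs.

copper: f(T) = +0.126·(T−10) [T≤10 °C] = -2.2428
  SO₂ term: 0.0053·107.7^0.26·exp(0.059·40-2.2428) = 0.02012
  Sd branch = 0.01025·Sd^0.27·e^(0.036·RH+0.049·T) = 0.1331 μm/a
  sum: 0.02012 + 0.1331 → r_corr = 0.1532 μm/a
ISO 9224: D(t) = r_corr · t^b with b = 0.667 (copper, B1)
  D(9) = 0.1532 × 9^0.667 = 0.1532 × 4.33 = 0.6634 μm
  Mass loss = 0.6634 μm × 8.96 g/cm³ = 5.944 g·m⁻²

D(9) = 5.94 g·m⁻²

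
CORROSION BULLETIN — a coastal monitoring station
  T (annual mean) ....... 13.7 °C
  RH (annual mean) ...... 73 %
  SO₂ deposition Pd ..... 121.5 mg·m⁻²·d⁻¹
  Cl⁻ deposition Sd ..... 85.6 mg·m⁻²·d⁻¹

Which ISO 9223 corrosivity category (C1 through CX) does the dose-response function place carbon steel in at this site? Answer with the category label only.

carbon steel: f(T) = -0.054·(T−10) [T>10 °C] = -0.1998
  Pd branch = 1.77·Pd^0.52·e^(0.02·RH+f) = 75.73 μm/a
  Cl⁻ term: 0.102·85.6^0.62·exp(0.033·73+0.04·13.7) = 30.97
  r_corr = 75.73 + 30.97 = 106.7 μm/a
107 μm/a falls in (80, 200] for carbon steel → category C5

C5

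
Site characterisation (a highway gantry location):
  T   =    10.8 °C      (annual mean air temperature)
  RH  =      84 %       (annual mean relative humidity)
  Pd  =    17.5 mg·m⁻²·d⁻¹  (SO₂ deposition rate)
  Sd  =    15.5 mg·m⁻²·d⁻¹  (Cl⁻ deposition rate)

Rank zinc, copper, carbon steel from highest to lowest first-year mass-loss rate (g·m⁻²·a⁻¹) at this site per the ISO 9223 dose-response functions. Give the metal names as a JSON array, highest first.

["carbon steel", "copper", "zinc"]

zinc: f(T) = -0.071·(T−10) [T>10 °C] = -0.0568
  SO₂ term: 0.0129·17.5^0.44·exp(0.046·84-0.0568) = 2.046
  Sd branch = 0.0175·Sd^0.57·e^(0.008·RH+0.085·T) = 0.4093 μm/a
  sum: 2.046 + 0.4093 → r_corr = 2.456 μm/a
  mass loss = 2.456 μm/a × 7.14 g/cm³ = 17.53 g·m⁻²·a⁻¹
copper: T>10 °C ⇒ hinge -0.080·(10.8−10) = -0.0640
  Pd branch = 0.0053·Pd^0.26·e^(0.059·RH+f) = 1.486 μm/a
  Sd branch = 0.01025·Sd^0.27·e^(0.036·RH+0.049·T) = 0.7503 μm/a
  sum: 1.486 + 0.7503 → r_corr = 2.236 μm/a
  mass loss = 2.236 μm/a × 8.96 g/cm³ = 20.04 g·m⁻²·a⁻¹
carbon steel: f(T) = -0.054·(T−10) [T>10 °C] = -0.0432
  Pd branch = 1.77·Pd^0.52·e^(0.02·RH+f) = 40.29 μm/a
  Cl⁻ term: 0.102·15.5^0.62·exp(0.033·84+0.04·10.8) = 13.74
  sum: 40.29 + 13.74 → r_corr = 54.03 μm/a
  mass loss = 54.03 μm/a × 7.85 g/cm³ = 424.2 g·m⁻²·a⁻¹
Ordering by g·m⁻²·a⁻¹: carbon steel (424) > copper (20) > zinc (17.5)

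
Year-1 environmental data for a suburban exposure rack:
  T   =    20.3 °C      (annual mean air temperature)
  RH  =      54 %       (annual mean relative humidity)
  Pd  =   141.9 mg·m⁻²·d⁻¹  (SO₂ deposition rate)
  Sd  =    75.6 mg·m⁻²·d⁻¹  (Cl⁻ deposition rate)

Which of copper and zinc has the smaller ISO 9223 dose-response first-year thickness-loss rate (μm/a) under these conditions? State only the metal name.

copper: T>10 °C ⇒ hinge -0.080·(20.3−10) = -0.8240
  sulphur-dioxide contribution → 0.204 μm/a
  chloride contribution → 0.6226 μm/a
  ⇒ r_corr(copper) = 0.8266 μm/a
zinc: f(T) = -0.071·(T−10) [T>10 °C] = -0.7313
  sulphur-dioxide contribution → 0.6586 μm/a
  chloride contribution → 1.781 μm/a
  ⇒ r_corr(zinc) = 2.44 μm/a
Ordering by μm/a: zinc (2.44) > copper (0.827)

copper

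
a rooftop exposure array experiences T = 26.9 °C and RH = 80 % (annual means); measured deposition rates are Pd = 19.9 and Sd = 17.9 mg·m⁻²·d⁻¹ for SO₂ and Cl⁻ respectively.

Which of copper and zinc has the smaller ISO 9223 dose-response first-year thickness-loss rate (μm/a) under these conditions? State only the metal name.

copper

copper: f(T) = -0.080·(T−10) [T>10 °C] = -1.3520
  SO₂ term: 0.0053·19.9^0.26·exp(0.059·80-1.3520) = 0.3347
  Sd branch = 0.01025·Sd^0.27·e^(0.036·RH+0.049·T) = 1.487 μm/a
  sum: 0.3347 + 1.487 → r_corr = 1.821 μm/a
zinc: f(T) = -0.071·(T−10) [T>10 °C] = -1.1999
  SO₂ term: 0.0129·19.9^0.44·exp(0.046·80-1.1999) = 0.5744
  Sd branch = 0.0175·Sd^0.57·e^(0.008·RH+0.085·T) = 1.691 μm/a
  sum: 0.5744 + 1.691 → r_corr = 2.265 μm/a
Ordering by μm/a: zinc (2.27) > copper (1.82)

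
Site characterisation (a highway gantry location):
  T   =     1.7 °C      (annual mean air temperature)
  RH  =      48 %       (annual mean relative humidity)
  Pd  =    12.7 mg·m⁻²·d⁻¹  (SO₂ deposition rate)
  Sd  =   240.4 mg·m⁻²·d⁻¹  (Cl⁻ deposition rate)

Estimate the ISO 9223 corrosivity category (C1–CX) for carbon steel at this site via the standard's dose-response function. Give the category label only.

C2

carbon steel: f(T) = +0.150·(T−10) [T≤10 °C] = -1.2450
  SO₂ term: 1.77·12.7^0.52·exp(0.02·48-1.2450) = 4.991
  Sd branch = 0.102·Sd^0.62·e^(0.033·RH+0.04·T) = 15.93 μm/a
  r_corr = 4.991 + 15.93 = 20.92 μm/a
Category bounds: 1.3…25 μm/a bracket r_corr ⇒ C2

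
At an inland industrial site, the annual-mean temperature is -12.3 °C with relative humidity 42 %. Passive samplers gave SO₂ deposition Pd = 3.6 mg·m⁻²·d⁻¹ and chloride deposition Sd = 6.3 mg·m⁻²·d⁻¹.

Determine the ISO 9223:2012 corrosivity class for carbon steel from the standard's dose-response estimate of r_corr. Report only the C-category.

C1

carbon steel: f(T) = +0.150·(T−10) [T≤10 °C] = -3.3450
  sulphur-dioxide contribution → 0.2814 μm/a
  chloride contribution → 0.7806 μm/a
  total first-year rate 1.062 μm/a
Category bounds: 0…1.3 μm/a bracket r_corr ⇒ C1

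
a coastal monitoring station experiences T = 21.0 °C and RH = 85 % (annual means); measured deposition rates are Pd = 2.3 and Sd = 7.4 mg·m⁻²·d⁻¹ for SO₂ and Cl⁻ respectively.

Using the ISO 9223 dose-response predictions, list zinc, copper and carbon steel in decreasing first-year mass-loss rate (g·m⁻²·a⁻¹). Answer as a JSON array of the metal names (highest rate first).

zinc: temperature factor f = -0.071·(11.0) = -0.7810
  Pd branch = 0.0129·Pd^0.44·e^(0.046·RH+f) = 0.4253 μm/a
  Cl⁻ term: 0.0175·7.4^0.57·exp(0.008·85+0.085·21.0) = 0.6442
  sum: 0.4253 + 0.6442 → r_corr = 1.069 μm/a
  mass loss = 1.069 μm/a × 7.14 g/cm³ = 7.636 g·m⁻²·a⁻¹
copper: temperature factor f = -0.080·(11.0) = -0.8800
  Pd branch = 0.0053·Pd^0.26·e^(0.059·RH+f) = 0.4113 μm/a
  Sd branch = 0.01025·Sd^0.27·e^(0.036·RH+0.049·T) = 1.05 μm/a
  sum: 0.4113 + 1.05 → r_corr = 1.461 μm/a
  mass loss = 1.461 μm/a × 8.96 g/cm³ = 13.09 g·m⁻²·a⁻¹
carbon steel: temperature factor f = -0.054·(11.0) = -0.5940
  SO₂ term: 1.77·2.3^0.52·exp(0.02·85-0.5940) = 8.249
  Sd branch = 0.102·Sd^0.62·e^(0.033·RH+0.04·T) = 13.51 μm/a
  sum: 8.249 + 13.51 → r_corr = 21.76 μm/a
  mass loss = 21.76 μm/a × 7.85 g/cm³ = 170.8 g·m⁻²·a⁻¹
Ordering by g·m⁻²·a⁻¹: carbon steel (171) > copper (13.1) > zinc (7.64)

["carbon steel", "copper", "zinc"]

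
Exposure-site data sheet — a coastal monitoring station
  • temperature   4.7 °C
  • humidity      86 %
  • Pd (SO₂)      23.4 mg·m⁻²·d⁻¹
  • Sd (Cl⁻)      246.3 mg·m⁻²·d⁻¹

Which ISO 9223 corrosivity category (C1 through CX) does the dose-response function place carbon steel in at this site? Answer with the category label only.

C5

carbon steel: temperature factor f = +0.150·(-5.3) = -0.7950
  SO₂ term: 1.77·23.4^0.52·exp(0.02·86-0.7950) = 23
  Sd branch = 0.102·Sd^0.62·e^(0.033·RH+0.04·T) = 63.9 μm/a
  r_corr = 23 + 63.9 = 86.9 μm/a
86.9 μm/a falls in (80, 200] for carbon steel → category C5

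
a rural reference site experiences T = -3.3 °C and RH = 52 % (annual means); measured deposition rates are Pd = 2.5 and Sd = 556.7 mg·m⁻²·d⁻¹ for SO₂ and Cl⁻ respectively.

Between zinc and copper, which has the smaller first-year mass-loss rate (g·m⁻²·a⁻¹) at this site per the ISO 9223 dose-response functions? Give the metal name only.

copper

zinc: f(T) = +0.038·(T−10) [T≤10 °C] = -0.5054
  sulphur-dioxide contribution → 0.1274 μm/a
  chloride contribution → 0.736 μm/a
  ⇒ r_corr(zinc) = 0.8634 μm/a
  mass loss = 0.8634 μm/a × 7.14 g/cm³ = 6.165 g·m⁻²·a⁻¹
copper: T≤10 °C ⇒ hinge +0.126·(-3.3−10) = -1.6758
  sulphur-dioxide contribution → 0.02706 μm/a
  chloride contribution → 0.3125 μm/a
  total first-year rate 0.3395 μm/a
  mass loss = 0.3395 μm/a × 8.96 g/cm³ = 3.042 g·m⁻²·a⁻¹
Ordering by g·m⁻²·a⁻¹: zinc (6.16) > copper (3.04)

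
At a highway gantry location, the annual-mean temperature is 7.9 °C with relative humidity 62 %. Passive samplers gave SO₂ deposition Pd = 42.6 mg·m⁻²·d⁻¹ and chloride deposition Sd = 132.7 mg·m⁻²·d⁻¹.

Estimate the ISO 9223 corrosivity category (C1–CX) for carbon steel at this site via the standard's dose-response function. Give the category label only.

C4

carbon steel: f(T) = +0.150·(T−10) [T≤10 °C] = -0.3150
  Pd branch = 1.77·Pd^0.52·e^(0.02·RH+f) = 31.4 μm/a
  Cl⁻ term: 0.102·132.7^0.62·exp(0.033·62+0.04·7.9) = 22.42
  r_corr = 31.4 + 22.42 = 53.82 μm/a
Category bounds: 50…80 μm/a bracket r_corr ⇒ C4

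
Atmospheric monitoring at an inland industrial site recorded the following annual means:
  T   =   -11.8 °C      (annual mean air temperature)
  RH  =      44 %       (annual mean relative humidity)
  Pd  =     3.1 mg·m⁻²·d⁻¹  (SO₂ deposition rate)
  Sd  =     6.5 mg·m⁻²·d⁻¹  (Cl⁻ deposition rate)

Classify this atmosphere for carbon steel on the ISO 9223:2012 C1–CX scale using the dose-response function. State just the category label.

carbon steel: temperature factor f = +0.150·(-21.8) = -3.2700
  SO₂ term: 1.77·3.1^0.52·exp(0.02·44-3.2700) = 0.2921
  Sd branch = 0.102·Sd^0.62·e^(0.033·RH+0.04·T) = 0.8674 μm/a
  r_corr = 0.2921 + 0.8674 = 1.159 μm/a
Category bounds: 0…1.3 μm/a bracket r_corr ⇒ C1

C1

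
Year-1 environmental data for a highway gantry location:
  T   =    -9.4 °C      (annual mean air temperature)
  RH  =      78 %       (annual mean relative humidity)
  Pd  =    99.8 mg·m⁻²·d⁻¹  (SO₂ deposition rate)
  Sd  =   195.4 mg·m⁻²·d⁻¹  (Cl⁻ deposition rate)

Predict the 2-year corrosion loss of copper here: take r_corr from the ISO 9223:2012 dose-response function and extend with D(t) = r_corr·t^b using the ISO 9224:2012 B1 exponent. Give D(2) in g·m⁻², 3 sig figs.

D(2) = 8.49 g·m⁻²

copper: f(T) = +0.126·(T−10) [T≤10 °C] = -2.4444
  Pd branch = 0.0053·Pd^0.26·e^(0.059·RH+f) = 0.1517 μm/a
  Sd branch = 0.01025·Sd^0.27·e^(0.036·RH+0.049·T) = 0.4454 μm/a
  r_corr = 0.1517 + 0.4454 = 0.5971 μm/a
Long-term exponent b (ISO 9224 Table 2, B1) = 0.667
  D(2) = 0.5971 × 2^0.667 = 0.5971 × 1.588 = 0.9481 μm
  Mass loss = 0.9481 μm × 8.96 g/cm³ = 8.495 g·m⁻²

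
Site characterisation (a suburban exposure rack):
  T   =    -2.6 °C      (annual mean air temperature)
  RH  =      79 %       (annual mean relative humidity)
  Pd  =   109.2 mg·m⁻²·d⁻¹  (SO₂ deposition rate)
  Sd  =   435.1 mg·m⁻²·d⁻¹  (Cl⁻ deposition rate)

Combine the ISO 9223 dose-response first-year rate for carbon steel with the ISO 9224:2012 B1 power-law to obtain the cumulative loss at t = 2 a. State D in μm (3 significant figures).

D(2) = 98.9 μm

carbon steel: T≤10 °C ⇒ hinge +0.150·(-2.6−10) = -1.8900
  Pd branch = 1.77·Pd^0.52·e^(0.02·RH+f) = 14.9 μm/a
  Cl⁻ term: 0.102·435.1^0.62·exp(0.033·79+0.04·-2.6) = 53.9
  r_corr = 14.9 + 53.9 = 68.8 μm/a
Power-law: D(2) = r_corr · 2^0.523
  D(2) = 68.8 × 2^0.523 = 68.8 × 1.437 = 98.86 μm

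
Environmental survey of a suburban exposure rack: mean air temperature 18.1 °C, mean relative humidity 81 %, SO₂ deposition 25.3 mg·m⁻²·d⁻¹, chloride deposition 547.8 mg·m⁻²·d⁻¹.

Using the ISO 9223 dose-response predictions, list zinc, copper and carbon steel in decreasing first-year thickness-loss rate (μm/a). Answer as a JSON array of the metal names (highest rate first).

zinc: T>10 °C ⇒ hinge -0.071·(18.1−10) = -0.5751
  SO₂ term: 0.0129·25.3^0.44·exp(0.046·81-0.5751) = 1.248
  Sd branch = 0.0175·Sd^0.57·e^(0.008·RH+0.085·T) = 5.671 μm/a
  sum: 1.248 + 5.671 → r_corr = 6.919 μm/a
copper: temperature factor f = -0.080·(8.1) = -0.6480
  SO₂ term: 0.0053·25.3^0.26·exp(0.059·81-0.6480) = 0.7641
  Cl⁻ term: 0.01025·547.8^0.27·exp(0.036·81+0.049·18.1) = 2.522
  sum: 0.7641 + 2.522 → r_corr = 3.286 μm/a
carbon steel: T>10 °C ⇒ hinge -0.054·(18.1−10) = -0.4374
  Pd branch = 1.77·Pd^0.52·e^(0.02·RH+f) = 30.99 μm/a
  Cl⁻ term: 0.102·547.8^0.62·exp(0.033·81+0.04·18.1) = 152
  sum: 30.99 + 152 → r_corr = 183 μm/a
Ordering by μm/a: carbon steel (183) > zinc (6.92) > copper (3.29)

["carbon steel", "zinc", "copper"]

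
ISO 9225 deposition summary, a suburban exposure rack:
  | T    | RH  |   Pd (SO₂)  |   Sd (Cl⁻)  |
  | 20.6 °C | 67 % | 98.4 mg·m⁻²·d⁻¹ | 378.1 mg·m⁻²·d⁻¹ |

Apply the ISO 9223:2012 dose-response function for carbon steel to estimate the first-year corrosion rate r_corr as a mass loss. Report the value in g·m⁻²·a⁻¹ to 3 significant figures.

r_corr = 986 g·m⁻²·a⁻¹

carbon steel: T>10 °C ⇒ hinge -0.054·(20.6−10) = -0.5724
  sulphur-dioxide contribution → 41.47 μm/a
  chloride contribution → 84.1 μm/a
  ⇒ r_corr(carbon steel) = 125.6 μm/a
Convert to mass loss: 125.6 μm/a × 7.85 g/cm³ = 985.7 g·m⁻²·a⁻¹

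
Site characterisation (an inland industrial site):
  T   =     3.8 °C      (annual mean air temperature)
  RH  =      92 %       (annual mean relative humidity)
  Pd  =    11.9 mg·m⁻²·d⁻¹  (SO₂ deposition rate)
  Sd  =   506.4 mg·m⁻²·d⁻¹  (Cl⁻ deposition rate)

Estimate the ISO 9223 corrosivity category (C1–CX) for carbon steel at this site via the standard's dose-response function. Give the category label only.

carbon steel: T≤10 °C ⇒ hinge +0.150·(3.8−10) = -0.9300
  sulphur-dioxide contribution → 15.94 μm/a
  chloride contribution → 117.5 μm/a
  ⇒ r_corr(carbon steel) = 133.4 μm/a
133 μm/a falls in (80, 200] for carbon steel → category C5

C5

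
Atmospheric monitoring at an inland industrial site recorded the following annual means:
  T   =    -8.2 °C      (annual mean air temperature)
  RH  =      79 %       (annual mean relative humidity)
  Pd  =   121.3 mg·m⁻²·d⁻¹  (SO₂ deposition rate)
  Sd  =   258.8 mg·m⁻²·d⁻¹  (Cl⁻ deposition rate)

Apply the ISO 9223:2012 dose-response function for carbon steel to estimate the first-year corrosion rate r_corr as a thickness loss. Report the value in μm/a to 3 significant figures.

carbon steel: T≤10 °C ⇒ hinge +0.150·(-8.2−10) = -2.7300
  Pd branch = 1.77·Pd^0.52·e^(0.02·RH+f) = 6.794 μm/a
  Cl⁻ term: 0.102·258.8^0.62·exp(0.033·79+0.04·-8.2) = 31.22
  sum: 6.794 + 31.22 → r_corr = 38.01 μm/a

r_corr = 38.0 μm/a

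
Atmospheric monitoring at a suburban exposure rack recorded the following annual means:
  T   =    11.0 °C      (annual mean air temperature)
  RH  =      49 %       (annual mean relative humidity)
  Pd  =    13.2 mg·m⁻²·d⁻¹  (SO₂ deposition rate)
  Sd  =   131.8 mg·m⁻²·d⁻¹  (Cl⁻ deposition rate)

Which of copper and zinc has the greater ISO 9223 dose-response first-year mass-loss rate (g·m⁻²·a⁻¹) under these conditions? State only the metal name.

zinc

copper: f(T) = -0.080·(T−10) [T>10 °C] = -0.0800
  SO₂ term: 0.0053·13.2^0.26·exp(0.059·49-0.0800) = 0.1724
  Cl⁻ term: 0.01025·131.8^0.27·exp(0.036·49+0.049·11.0) = 0.3831
  sum: 0.1724 + 0.3831 → r_corr = 0.5554 μm/a
  mass loss = 0.5554 μm/a × 8.96 g/cm³ = 4.977 g·m⁻²·a⁻¹
zinc: temperature factor f = -0.071·(1.0) = -0.0710
  Pd branch = 0.0129·Pd^0.44·e^(0.046·RH+f) = 0.3562 μm/a
  Cl⁻ term: 0.0175·131.8^0.57·exp(0.008·49+0.085·11.0) = 1.066
  r_corr = 0.3562 + 1.066 = 1.422 μm/a
  mass loss = 1.422 μm/a × 7.14 g/cm³ = 10.15 g·m⁻²·a⁻¹
Ordering by g·m⁻²·a⁻¹: zinc (10.2) > copper (4.98)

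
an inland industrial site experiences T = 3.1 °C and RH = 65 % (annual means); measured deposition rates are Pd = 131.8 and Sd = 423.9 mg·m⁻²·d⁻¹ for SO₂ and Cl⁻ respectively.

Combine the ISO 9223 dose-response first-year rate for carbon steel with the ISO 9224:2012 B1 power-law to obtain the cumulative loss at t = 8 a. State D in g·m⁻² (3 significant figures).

D(8) = 1.66e+03 g·m⁻²

carbon steel: temperature factor f = +0.150·(-6.9) = -1.0350
  sulphur-dioxide contribution → 29.2 μm/a
  chloride contribution → 41.97 μm/a
  ⇒ r_corr(carbon steel) = 71.17 μm/a
Power-law: D(8) = r_corr · 8^0.523
  D(8) = 71.17 × 8^0.523 = 71.17 × 2.967 = 211.2 μm
  Mass loss = 211.2 μm × 7.85 g/cm³ = 1658 g·m⁻²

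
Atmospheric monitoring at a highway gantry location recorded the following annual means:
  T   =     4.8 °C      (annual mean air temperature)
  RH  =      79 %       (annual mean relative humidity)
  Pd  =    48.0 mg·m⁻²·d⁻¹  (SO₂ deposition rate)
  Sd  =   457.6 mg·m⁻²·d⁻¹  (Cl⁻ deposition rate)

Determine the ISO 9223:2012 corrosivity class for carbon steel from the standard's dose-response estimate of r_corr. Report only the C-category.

C5

carbon steel: f(T) = +0.150·(T−10) [T≤10 °C] = -0.7800
  Pd branch = 1.77·Pd^0.52·e^(0.02·RH+f) = 29.49 μm/a
  Sd branch = 0.102·Sd^0.62·e^(0.033·RH+0.04·T) = 74.76 μm/a
  sum: 29.49 + 74.76 → r_corr = 104.3 μm/a
ISO 9223 Table 2 (carbon steel): 80 < 104 ≤ 200 μm/a ⇒ C5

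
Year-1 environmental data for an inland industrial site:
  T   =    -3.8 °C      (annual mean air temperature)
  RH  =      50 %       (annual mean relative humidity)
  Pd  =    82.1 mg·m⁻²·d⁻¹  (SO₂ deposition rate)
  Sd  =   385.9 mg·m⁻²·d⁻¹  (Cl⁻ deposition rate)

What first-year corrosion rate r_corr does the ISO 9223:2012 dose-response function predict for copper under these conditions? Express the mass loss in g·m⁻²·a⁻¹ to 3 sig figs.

copper: f(T) = +0.126·(T−10) [T≤10 °C] = -1.7388
  SO₂ term: 0.0053·82.1^0.26·exp(0.059·50-1.7388) = 0.05598
  Cl⁻ term: 0.01025·385.9^0.27·exp(0.036·50+0.049·-3.8) = 0.257
  sum: 0.05598 + 0.257 → r_corr = 0.313 μm/a
Convert to mass loss: 0.313 μm/a × 8.96 g/cm³ = 2.804 g·m⁻²·a⁻¹

r_corr = 2.80 g·m⁻²·a⁻¹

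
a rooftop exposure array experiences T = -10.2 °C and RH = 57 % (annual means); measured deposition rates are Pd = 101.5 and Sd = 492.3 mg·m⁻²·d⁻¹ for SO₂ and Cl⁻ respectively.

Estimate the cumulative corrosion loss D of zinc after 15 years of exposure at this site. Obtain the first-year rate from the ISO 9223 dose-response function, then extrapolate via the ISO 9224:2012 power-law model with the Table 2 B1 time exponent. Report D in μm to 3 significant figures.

zinc: temperature factor f = +0.038·(-20.2) = -0.7676
  sulphur-dioxide contribution → 0.6292 μm/a
  chloride contribution → 0.3973 μm/a
  total first-year rate 1.026 μm/a
ISO 9224: D(t) = r_corr · t^b with b = 0.813 (zinc, B1)
  D(15) = 1.026 × 15^0.813 = 1.026 × 9.04 = 9.279 μm

D(15) = 9.28 μm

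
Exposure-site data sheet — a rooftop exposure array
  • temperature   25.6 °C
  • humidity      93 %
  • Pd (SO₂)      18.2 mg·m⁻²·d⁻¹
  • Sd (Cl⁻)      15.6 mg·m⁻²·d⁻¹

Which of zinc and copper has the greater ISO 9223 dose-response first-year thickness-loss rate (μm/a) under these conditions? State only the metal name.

copper

zinc: temperature factor f = -0.071·(15.6) = -1.1076
  SO₂ term: 0.0129·18.2^0.44·exp(0.046·93-1.1076) = 1.101
  Sd branch = 0.0175·Sd^0.57·e^(0.008·RH+0.085·T) = 1.553 μm/a
  sum: 1.101 + 1.553 → r_corr = 2.655 μm/a
copper: T>10 °C ⇒ hinge -0.080·(25.6−10) = -1.2480
  Pd branch = 0.0053·Pd^0.26·e^(0.059·RH+f) = 0.7814 μm/a
  Sd branch = 0.01025·Sd^0.27·e^(0.036·RH+0.049·T) = 2.146 μm/a
  r_corr = 0.7814 + 2.146 = 2.928 μm/a
Ordering by μm/a: copper (2.93) > zinc (2.65)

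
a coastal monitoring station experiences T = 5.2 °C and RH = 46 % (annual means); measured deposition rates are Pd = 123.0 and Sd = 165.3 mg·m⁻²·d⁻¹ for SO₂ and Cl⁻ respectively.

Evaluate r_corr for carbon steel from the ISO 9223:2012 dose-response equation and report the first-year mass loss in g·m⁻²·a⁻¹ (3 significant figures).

carbon steel: T≤10 °C ⇒ hinge +0.150·(5.2−10) = -0.7200
  SO₂ term: 1.77·123.0^0.52·exp(0.02·46-0.7200) = 26.4
  Cl⁻ term: 0.102·165.3^0.62·exp(0.033·46+0.04·5.2) = 13.6
  sum: 26.4 + 13.6 → r_corr = 40 μm/a
Convert to mass loss: 40 μm/a × 7.85 g/cm³ = 314 g·m⁻²·a⁻¹

r_corr = 314 g·m⁻²·a⁻¹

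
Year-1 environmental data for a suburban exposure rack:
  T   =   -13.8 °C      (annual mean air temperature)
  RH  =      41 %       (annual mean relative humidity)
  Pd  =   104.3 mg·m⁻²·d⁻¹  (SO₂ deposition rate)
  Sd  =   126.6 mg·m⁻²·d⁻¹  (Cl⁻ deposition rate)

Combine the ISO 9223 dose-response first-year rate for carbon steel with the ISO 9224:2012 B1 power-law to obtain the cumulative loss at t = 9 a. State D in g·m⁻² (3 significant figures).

carbon steel: T≤10 °C ⇒ hinge +0.150·(-13.8−10) = -3.5700
  SO₂ term: 1.77·104.3^0.52·exp(0.02·41-3.5700) = 1.268
  Cl⁻ term: 0.102·126.6^0.62·exp(0.033·41+0.04·-13.8) = 4.571
  r_corr = 1.268 + 4.571 = 5.839 μm/a
Long-term exponent b (ISO 9224 Table 2, B1) = 0.523
  D(9) = 5.839 × 9^0.523 = 5.839 × 3.156 = 18.42 μm
  Mass loss = 18.42 μm × 7.85 g/cm³ = 144.6 g·m⁻²

D(9) = 145 g·m⁻²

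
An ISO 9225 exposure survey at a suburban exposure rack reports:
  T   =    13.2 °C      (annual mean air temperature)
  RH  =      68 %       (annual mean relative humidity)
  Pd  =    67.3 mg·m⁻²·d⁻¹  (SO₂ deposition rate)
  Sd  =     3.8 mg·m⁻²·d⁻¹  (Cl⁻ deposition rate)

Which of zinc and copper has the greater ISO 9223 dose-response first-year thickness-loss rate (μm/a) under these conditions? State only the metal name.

zinc

zinc: T>10 °C ⇒ hinge -0.071·(13.2−10) = -0.2272
  SO₂ term: 0.0129·67.3^0.44·exp(0.046·68-0.2272) = 1.495
  Cl⁻ term: 0.0175·3.8^0.57·exp(0.008·68+0.085·13.2) = 0.1982
  sum: 1.495 + 0.1982 → r_corr = 1.693 μm/a
copper: T>10 °C ⇒ hinge -0.080·(13.2−10) = -0.2560
  SO₂ term: 0.0053·67.3^0.26·exp(0.059·68-0.2560) = 0.6773
  Sd branch = 0.01025·Sd^0.27·e^(0.036·RH+0.049·T) = 0.3246 μm/a
  sum: 0.6773 + 0.3246 → r_corr = 1.002 μm/a
Ordering by μm/a: zinc (1.69) > copper (1)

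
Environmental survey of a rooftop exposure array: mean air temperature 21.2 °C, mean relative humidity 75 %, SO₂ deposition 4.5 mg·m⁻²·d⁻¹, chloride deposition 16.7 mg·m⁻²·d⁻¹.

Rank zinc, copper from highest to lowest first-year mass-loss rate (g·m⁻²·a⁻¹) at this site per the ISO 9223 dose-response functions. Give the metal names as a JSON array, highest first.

zinc: f(T) = -0.071·(T−10) [T>10 °C] = -0.7952
  sulphur-dioxide contribution → 0.3556 μm/a
  chloride contribution → 0.962 μm/a
  total first-year rate 1.318 μm/a
  mass loss = 1.318 μm/a × 7.14 g/cm³ = 9.407 g·m⁻²·a⁻¹
copper: temperature factor f = -0.080·(11.2) = -0.8960
  sulphur-dioxide contribution → 0.2671 μm/a
  chloride contribution → 0.9217 μm/a
  total first-year rate 1.189 μm/a
  mass loss = 1.189 μm/a × 8.96 g/cm³ = 10.65 g·m⁻²·a⁻¹
Ordering by g·m⁻²·a⁻¹: copper (10.7) > zinc (9.41)

["copper", "zinc"]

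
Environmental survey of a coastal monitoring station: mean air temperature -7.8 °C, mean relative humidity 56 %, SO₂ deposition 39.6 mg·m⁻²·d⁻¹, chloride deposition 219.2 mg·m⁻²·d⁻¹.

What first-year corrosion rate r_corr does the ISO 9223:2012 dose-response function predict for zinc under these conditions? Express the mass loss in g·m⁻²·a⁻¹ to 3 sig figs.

zinc: T≤10 °C ⇒ hinge +0.038·(-7.8−10) = -0.6764
  SO₂ term: 0.0129·39.6^0.44·exp(0.046·56-0.6764) = 0.4351
  Cl⁻ term: 0.0175·219.2^0.57·exp(0.008·56+0.085·-7.8) = 0.3048
  r_corr = 0.4351 + 0.3048 = 0.7398 μm/a
Convert to mass loss: 0.7398 μm/a × 7.14 g/cm³ = 5.282 g·m⁻²·a⁻¹

r_corr = 5.28 g·m⁻²·a⁻¹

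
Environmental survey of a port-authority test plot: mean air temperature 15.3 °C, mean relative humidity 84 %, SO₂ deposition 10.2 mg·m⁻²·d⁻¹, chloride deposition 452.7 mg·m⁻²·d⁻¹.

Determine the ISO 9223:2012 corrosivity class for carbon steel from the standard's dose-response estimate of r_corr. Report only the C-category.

C5

carbon steel: f(T) = -0.054·(T−10) [T>10 °C] = -0.2862
  sulphur-dioxide contribution → 23.87 μm/a
  chloride contribution → 133.3 μm/a
  total first-year rate 157.2 μm/a
157 μm/a falls in (80, 200] for carbon steel → category C5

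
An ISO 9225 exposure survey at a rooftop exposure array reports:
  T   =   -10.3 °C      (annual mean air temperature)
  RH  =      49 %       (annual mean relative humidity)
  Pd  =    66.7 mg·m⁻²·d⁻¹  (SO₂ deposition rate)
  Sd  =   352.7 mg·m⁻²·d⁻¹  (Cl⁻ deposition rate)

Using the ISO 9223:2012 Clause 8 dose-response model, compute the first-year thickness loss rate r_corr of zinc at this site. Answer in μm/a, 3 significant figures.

zinc: T≤10 °C ⇒ hinge +0.038·(-10.3−10) = -0.7714
  sulphur-dioxide contribution → 0.3607 μm/a
  chloride contribution → 0.3055 μm/a
  ⇒ r_corr(zinc) = 0.6662 μm/a

r_corr = 0.666 μm/a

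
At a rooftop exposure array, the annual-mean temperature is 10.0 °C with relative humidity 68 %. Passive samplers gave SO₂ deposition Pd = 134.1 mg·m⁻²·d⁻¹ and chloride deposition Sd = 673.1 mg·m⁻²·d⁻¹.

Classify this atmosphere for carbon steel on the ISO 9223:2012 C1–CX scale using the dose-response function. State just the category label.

C5

carbon steel: T≤10 °C ⇒ hinge +0.150·(10.0−10) = +0.0000
  Pd branch = 1.77·Pd^0.52·e^(0.02·RH+f) = 88.08 μm/a
  Sd branch = 0.102·Sd^0.62·e^(0.033·RH+0.04·T) = 81.34 μm/a
  r_corr = 88.08 + 81.34 = 169.4 μm/a
Category bounds: 80…200 μm/a bracket r_corr ⇒ C5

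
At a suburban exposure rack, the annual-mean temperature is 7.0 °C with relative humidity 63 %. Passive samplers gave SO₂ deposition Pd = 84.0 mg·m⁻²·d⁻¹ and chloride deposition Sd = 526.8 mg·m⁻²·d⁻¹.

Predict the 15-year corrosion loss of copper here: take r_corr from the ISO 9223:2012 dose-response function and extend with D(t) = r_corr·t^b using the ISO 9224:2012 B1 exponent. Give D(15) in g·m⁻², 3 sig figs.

copper: f(T) = +0.126·(T−10) [T≤10 °C] = -0.3780
  SO₂ term: 0.0053·84.0^0.26·exp(0.059·63-0.3780) = 0.4728
  Cl⁻ term: 0.01025·526.8^0.27·exp(0.036·63+0.049·7.0) = 0.7577
  sum: 0.4728 + 0.7577 → r_corr = 1.231 μm/a
Long-term exponent b (ISO 9224 Table 2, B1) = 0.667
  D(15) = 1.231 × 15^0.667 = 1.231 × 6.088 = 7.491 μm
  Mass loss = 7.491 μm × 8.96 g/cm³ = 67.12 g·m⁻²

D(15) = 67.1 g·m⁻²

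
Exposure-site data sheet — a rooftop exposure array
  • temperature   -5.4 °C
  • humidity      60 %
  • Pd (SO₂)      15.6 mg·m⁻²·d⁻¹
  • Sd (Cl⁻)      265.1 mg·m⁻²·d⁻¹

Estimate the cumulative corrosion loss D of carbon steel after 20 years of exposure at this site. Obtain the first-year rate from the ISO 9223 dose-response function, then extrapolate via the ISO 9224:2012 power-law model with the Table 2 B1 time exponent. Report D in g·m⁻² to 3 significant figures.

carbon steel: temperature factor f = +0.150·(-15.4) = -2.3100
  Pd branch = 1.77·Pd^0.52·e^(0.02·RH+f) = 2.434 μm/a
  Cl⁻ term: 0.102·265.1^0.62·exp(0.033·60+0.04·-5.4) = 18.93
  sum: 2.434 + 18.93 → r_corr = 21.37 μm/a
ISO 9224: D(t) = r_corr · t^b with b = 0.523 (carbon steel, B1)
  D(20) = 21.37 × 20^0.523 = 21.37 × 4.791 = 102.4 μm
  Mass loss = 102.4 μm × 7.85 g/cm³ = 803.6 g·m⁻²

D(20) = 804 g·m⁻²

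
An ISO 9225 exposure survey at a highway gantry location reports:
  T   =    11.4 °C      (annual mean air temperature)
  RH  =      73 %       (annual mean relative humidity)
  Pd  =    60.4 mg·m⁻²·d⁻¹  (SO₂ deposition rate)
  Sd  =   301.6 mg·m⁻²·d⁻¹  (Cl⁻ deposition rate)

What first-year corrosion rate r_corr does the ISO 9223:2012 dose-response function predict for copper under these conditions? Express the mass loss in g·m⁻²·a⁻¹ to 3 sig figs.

copper: f(T) = -0.080·(T−10) [T>10 °C] = -0.1120
  SO₂ term: 0.0053·60.4^0.26·exp(0.059·73-0.1120) = 1.021
  Sd branch = 0.01025·Sd^0.27·e^(0.036·RH+0.049·T) = 1.159 μm/a
  sum: 1.021 + 1.159 → r_corr = 2.18 μm/a
Convert to mass loss: 2.18 μm/a × 8.96 g/cm³ = 19.54 g·m⁻²·a⁻¹

r_corr = 19.5 g·m⁻²·a⁻¹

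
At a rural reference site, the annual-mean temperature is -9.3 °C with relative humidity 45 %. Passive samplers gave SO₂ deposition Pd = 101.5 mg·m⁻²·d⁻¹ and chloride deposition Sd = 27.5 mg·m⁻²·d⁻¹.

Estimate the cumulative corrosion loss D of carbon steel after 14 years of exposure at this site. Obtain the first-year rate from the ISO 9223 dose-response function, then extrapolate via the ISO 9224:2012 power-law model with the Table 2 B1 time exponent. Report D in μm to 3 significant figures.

carbon steel: T≤10 °C ⇒ hinge +0.150·(-9.3−10) = -2.8950
  Pd branch = 1.77·Pd^0.52·e^(0.02·RH+f) = 2.66 μm/a
  Sd branch = 0.102·Sd^0.62·e^(0.033·RH+0.04·T) = 2.423 μm/a
  sum: 2.66 + 2.423 → r_corr = 5.083 μm/a
ISO 9224: D(t) = r_corr · t^b with b = 0.523 (carbon steel, B1)
  D(14) = 5.083 × 14^0.523 = 5.083 × 3.976 = 20.21 μm

D(14) = 20.2 μm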